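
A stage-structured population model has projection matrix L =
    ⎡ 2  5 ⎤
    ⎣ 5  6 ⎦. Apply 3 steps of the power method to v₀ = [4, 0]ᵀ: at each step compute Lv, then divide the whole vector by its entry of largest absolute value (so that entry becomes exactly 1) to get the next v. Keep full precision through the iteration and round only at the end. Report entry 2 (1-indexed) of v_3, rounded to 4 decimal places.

Lv0 = (8.00000, 20.00000); divide by 20.00000 → v1 = (0.40000, 1.00000)
Lv1 = (5.80000, 8.00000); divide by 8.00000 → v2 = (0.72500, 1.00000)
Lv2 = (6.45000, 9.62500); divide by 9.62500 → v3 = (0.67013, 1.00000)
Requested entry of v3: 1540/1540 = 1.0000

1.0000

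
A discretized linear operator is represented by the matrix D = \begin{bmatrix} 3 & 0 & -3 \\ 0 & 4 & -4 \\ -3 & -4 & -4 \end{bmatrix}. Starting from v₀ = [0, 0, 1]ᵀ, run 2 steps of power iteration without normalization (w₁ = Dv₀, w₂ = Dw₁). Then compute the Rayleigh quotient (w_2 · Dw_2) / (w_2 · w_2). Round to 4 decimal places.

-4.3994

w1 = Dv₀ = (3·0 + 0·0 + (-3)·1; 0·0 + 4·0 + (-4)·1; (-3)·0 + (-4)·0 + (-4)·1) = (-3, -4, -4)
w2 = Dw1 = (3·(-3) + 0·(-4) + (-3)·(-4); 0·(-3) + 4·(-4) + (-4)·(-4); (-3)·(-3) + (-4)·(-4) + (-4)·(-4)) = (3, 0, 41)
Dw2 = (-114, -164, -173)
w2·Dw2 = 3·(-114) + 0·(-164) + 41·(-173) = -7435; w2·w2 = 3·3 + 0·0 + 41·41 = 1690
λ ≈ -7435/1690 = -4.3994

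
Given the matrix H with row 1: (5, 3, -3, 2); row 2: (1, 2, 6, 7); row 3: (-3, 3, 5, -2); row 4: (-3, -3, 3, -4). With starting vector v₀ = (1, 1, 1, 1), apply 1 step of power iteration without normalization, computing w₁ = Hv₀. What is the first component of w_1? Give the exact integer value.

w1 = Hv₀ = (5·1 + 3·1 + (-3)·1 + 2·1; 1·1 + 2·1 + 6·1 + 7·1; (-3)·1 + 3·1 + 5·1 + (-2)·1; (-3)·1 + (-3)·1 + 3·1 + (-4)·1) = (7, 16, 3, -7)
The requested component of w1 is 7.

7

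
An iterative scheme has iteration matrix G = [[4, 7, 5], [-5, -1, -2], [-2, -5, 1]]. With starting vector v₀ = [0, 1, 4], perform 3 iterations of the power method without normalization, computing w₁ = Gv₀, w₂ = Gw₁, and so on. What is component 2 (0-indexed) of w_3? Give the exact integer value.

w1 = Gv₀ = (27, -9, -1)
w2 = Gw1 = (40, -124, -10)
w3 = Gw2 = (-758, -56, 530)
The requested component of w3 is 530.

530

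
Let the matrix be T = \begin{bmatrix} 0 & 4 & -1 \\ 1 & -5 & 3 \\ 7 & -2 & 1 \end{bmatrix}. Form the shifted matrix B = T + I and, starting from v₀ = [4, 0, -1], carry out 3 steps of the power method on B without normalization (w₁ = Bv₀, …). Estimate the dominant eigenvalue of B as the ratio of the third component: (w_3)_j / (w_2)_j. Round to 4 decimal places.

μ ≈ -1.2588

B = T + I has rows (1, 4, -1); (1, -4, 3); (7, -2, 2)
w1 = Bv₀ = (1·4 + 4·0 + (-1)·(-1); 1·4 + (-4)·0 + 3·(-1); 7·4 + (-2)·0 + 2·(-1)) = (5, 1, 26)
w2 = Bw1 = (1·5 + 4·1 + (-1)·26; 1·5 + (-4)·1 + 3·26; 7·5 + (-2)·1 + 2·26) = (-17, 79, 85)
w3 = Bw2 = (214, -78, -107)
Ratio: -107/85 = -1.2588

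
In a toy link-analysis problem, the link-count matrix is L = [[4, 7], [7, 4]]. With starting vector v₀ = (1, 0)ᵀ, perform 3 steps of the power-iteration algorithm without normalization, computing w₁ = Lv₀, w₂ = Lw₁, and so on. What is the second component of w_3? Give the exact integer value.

w1 = Lv₀ = (4·1 + 7·0; 7·1 + 4·0) = (4, 7)
w2 = Lw1 = (4·4 + 7·7; 7·4 + 4·7) = (65, 56)
w3 = Lw2 = (652, 679)
The requested component of w3 is 679.

679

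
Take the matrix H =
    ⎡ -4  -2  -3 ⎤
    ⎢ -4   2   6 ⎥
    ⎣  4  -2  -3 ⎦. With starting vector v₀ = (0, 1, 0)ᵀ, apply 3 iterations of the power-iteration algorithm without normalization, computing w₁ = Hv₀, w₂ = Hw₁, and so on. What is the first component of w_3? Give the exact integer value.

-22

w1 = Hv₀ = ((-4)·0 + (-2)·1 + (-3)·0; (-4)·0 + 2·1 + 6·0; 4·0 + (-2)·1 + (-3)·0) = (-2, 2, -2)
w2 = Hw1 = ((-4)·(-2) + (-2)·2 + (-3)·(-2); (-4)·(-2) + 2·2 + 6·(-2); 4·(-2) + (-2)·2 + (-3)·(-2)) = (10, 0, -6)
w3 = Hw2 = (-22, -76, 58)
The requested component of w3 is -22.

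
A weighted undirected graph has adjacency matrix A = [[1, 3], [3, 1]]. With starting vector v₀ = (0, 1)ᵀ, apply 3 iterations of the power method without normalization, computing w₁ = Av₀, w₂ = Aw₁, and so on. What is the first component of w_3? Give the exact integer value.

w1 = Av₀ = (1·0 + 3·1; 3·0 + 1·1) = (3, 1)
w2 = Aw1 = (1·3 + 3·1; 3·3 + 1·1) = (6, 10)
w3 = Aw2 = (36, 28)
The requested component of w3 is 36.

36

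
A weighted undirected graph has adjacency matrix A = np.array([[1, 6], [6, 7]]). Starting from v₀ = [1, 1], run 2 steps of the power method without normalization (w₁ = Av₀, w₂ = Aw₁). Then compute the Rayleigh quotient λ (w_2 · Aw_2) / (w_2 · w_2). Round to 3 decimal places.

w1 = Av₀ = (7, 13)
w2 = Aw1 = (85, 133)
Aw2 = (883, 1441)
w2·Aw2 = 85·883 + 133·1441 = 266708; w2·w2 = 85·85 + 133·133 = 24914
λ ≈ 266708/24914 = 10.705

λ ≈ 10.705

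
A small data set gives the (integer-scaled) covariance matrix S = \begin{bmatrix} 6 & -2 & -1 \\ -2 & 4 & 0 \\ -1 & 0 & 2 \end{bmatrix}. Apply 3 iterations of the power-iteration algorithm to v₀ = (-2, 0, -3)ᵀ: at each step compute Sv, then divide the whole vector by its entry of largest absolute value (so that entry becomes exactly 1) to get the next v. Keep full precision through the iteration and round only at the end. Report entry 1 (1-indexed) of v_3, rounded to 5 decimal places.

1.00000

Sv0 = (-9.000000, 4.000000, -4.000000); divide by -9.000000 → v1 = (1.000000, -0.444444, 0.444444)
Sv1 = (6.444444, -3.777778, -0.111111); divide by 6.444444 → v2 = (1.000000, -0.586207, -0.017241)
Sv2 = (7.189655, -4.344828, -1.034483); divide by 7.189655 → v3 = (1.000000, -0.604317, -0.143885)
Requested entry of v3: -417/-417 = 1.00000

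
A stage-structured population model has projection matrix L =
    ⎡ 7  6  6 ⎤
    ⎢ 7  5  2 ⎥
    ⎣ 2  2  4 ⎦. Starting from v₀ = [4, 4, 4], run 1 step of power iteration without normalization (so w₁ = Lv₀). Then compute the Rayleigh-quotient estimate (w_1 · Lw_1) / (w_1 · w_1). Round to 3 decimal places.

14.308

w1 = Lv₀ = (7·4 + 6·4 + 6·4; 7·4 + 5·4 + 2·4; 2·4 + 2·4 + 4·4) = (76, 56, 32)
Lw1 = (1060, 876, 392)
w1·Lw1 = 76·1060 + 56·876 + 32·392 = 142160; w1·w1 = 76·76 + 56·56 + 32·32 = 9936
λ ≈ 142160/9936 = 14.308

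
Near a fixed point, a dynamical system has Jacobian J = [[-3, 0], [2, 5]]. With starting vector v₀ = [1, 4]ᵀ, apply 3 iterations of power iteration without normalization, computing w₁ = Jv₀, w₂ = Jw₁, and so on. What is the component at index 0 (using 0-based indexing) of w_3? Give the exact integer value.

w1 = Jv₀ = ((-3)·1 + 0·4; 2·1 + 5·4) = (-3, 22)
w2 = Jw1 = ((-3)·(-3) + 0·22; 2·(-3) + 5·22) = (9, 104)
w3 = Jw2 = (-27, 538)
The requested component of w3 is -27.

-27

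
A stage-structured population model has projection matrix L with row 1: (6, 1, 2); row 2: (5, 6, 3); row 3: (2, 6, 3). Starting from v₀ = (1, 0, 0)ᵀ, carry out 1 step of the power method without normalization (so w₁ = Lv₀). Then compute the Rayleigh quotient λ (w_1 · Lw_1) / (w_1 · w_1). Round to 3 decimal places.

w1 = Lv₀ = (6·1 + 1·0 + 2·0; 5·1 + 6·0 + 3·0; 2·1 + 6·0 + 3·0) = (6, 5, 2)
Lw1 = (45, 66, 48)
w1·Lw1 = 6·45 + 5·66 + 2·48 = 696; w1·w1 = 6·6 + 5·5 + 2·2 = 65
λ ≈ 696/65 = 10.708

10.708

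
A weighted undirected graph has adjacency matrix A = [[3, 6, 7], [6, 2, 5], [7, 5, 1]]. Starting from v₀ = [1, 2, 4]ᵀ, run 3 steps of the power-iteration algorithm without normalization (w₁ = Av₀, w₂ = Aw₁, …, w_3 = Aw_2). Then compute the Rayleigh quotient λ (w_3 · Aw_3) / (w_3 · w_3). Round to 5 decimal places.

λ ≈ 14.09239

w1 = Av₀ = (3·1 + 6·2 + 7·4; 6·1 + 2·2 + 5·4; 7·1 + 5·2 + 1·4) = (43, 30, 21)
w2 = Aw1 = (3·43 + 6·30 + 7·21; 6·43 + 2·30 + 5·21; 7·43 + 5·30 + 1·21) = (456, 423, 472)
w3 = Aw2 = (7210, 5942, 5779)
Aw3 = (97735, 84039, 85959)
w3·Aw3 = 7210·97735 + 5942·84039 + 5779·85959 = 1700786149; w3·w3 = 7210·7210 + 5942·5942 + 5779·5779 = 120688305
λ ≈ 1700786149/120688305 = 14.09239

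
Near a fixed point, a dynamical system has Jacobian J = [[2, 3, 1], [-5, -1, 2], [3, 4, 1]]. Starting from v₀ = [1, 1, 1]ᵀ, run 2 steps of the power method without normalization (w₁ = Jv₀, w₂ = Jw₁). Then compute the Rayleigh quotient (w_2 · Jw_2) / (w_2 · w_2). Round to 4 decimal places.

λ ≈ 0.0303

w1 = Jv₀ = (6, -4, 8)
w2 = Jw1 = (8, -10, 10)
Jw2 = (-4, -10, -6)
w2·Jw2 = 8·(-4) + (-10)·(-10) + 10·(-6) = 8; w2·w2 = 8·8 + (-10)·(-10) + 10·10 = 264
λ ≈ 8/264 = 0.0303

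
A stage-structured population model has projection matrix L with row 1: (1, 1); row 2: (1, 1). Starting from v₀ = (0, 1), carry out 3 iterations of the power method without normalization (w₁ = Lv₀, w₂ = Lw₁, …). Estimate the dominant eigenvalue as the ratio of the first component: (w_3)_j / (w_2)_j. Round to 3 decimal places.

2.000

w1 = Lv₀ = (1·0 + 1·1; 1·0 + 1·1) = (1, 1)
w2 = Lw1 = (1·1 + 1·1; 1·1 + 1·1) = (2, 2)
w3 = Lw2 = (4, 4)
Ratio at component: 4 / 2 = 2.000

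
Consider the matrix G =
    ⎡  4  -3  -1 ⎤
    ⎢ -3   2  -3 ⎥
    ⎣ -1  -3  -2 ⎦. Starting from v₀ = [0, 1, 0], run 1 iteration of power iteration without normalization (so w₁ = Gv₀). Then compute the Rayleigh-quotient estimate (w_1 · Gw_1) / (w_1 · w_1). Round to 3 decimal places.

3.636

w1 = Gv₀ = (-3, 2, -3)
Gw1 = (-15, 22, 3)
w1·Gw1 = (-3)·(-15) + 2·22 + (-3)·3 = 80; w1·w1 = (-3)·(-3) + 2·2 + (-3)·(-3) = 22
λ ≈ 80/22 = 3.636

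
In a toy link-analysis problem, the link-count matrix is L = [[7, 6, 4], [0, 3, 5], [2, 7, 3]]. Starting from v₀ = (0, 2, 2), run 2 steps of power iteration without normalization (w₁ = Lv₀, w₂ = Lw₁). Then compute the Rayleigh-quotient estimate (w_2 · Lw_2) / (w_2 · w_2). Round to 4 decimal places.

w1 = Lv₀ = (7·0 + 6·2 + 4·2; 0·0 + 3·2 + 5·2; 2·0 + 7·2 + 3·2) = (20, 16, 20)
w2 = Lw1 = (7·20 + 6·16 + 4·20; 0·20 + 3·16 + 5·20; 2·20 + 7·16 + 3·20) = (316, 148, 212)
Lw2 = (3948, 1504, 2304)
w2·Lw2 = 316·3948 + 148·1504 + 212·2304 = 1958608; w2·w2 = 316·316 + 148·148 + 212·212 = 166704
λ ≈ 1958608/166704 = 11.7490

λ ≈ 11.7490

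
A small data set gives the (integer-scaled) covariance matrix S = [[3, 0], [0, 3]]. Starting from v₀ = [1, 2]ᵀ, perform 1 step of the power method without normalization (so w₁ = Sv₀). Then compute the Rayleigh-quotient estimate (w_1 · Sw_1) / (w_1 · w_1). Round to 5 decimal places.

3.00000

w1 = Sv₀ = (3, 6)
Sw1 = (9, 18)
w1·Sw1 = 3·9 + 6·18 = 135; w1·w1 = 3·3 + 6·6 = 45
λ ≈ 135/45 = 3.00000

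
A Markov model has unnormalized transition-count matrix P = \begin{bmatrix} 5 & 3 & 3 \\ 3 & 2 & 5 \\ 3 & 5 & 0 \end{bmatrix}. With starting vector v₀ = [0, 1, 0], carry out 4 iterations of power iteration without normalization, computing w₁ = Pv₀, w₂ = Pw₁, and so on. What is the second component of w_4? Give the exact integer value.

w1 = Pv₀ = (3, 2, 5)
w2 = Pw1 = (36, 38, 19)
w3 = Pw2 = (351, 279, 298)
w4 = Pw3 = (3486, 3101, 2448)
The requested component of w4 is 3101.

3101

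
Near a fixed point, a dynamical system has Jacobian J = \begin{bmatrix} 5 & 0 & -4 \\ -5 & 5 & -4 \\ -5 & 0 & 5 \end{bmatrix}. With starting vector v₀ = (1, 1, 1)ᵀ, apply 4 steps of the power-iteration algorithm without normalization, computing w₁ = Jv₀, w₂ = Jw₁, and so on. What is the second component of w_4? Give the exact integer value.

-675

w1 = Jv₀ = (1, -4, 0)
w2 = Jw1 = (5, -25, -5)
w3 = Jw2 = (45, -130, -50)
w4 = Jw3 = (425, -675, -475)
The requested component of w4 is -675.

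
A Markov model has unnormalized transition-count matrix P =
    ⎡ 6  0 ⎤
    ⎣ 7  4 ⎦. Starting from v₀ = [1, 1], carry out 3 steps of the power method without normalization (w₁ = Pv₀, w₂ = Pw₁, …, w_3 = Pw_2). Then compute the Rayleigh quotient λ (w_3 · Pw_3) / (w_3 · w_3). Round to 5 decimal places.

6.47458

w1 = Pv₀ = (6·1 + 0·1; 7·1 + 4·1) = (6, 11)
w2 = Pw1 = (6·6 + 0·11; 7·6 + 4·11) = (36, 86)
w3 = Pw2 = (216, 596)
Pw3 = (1296, 3896)
w3·Pw3 = 216·1296 + 596·3896 = 2601952; w3·w3 = 216·216 + 596·596 = 401872
λ ≈ 2601952/401872 = 6.47458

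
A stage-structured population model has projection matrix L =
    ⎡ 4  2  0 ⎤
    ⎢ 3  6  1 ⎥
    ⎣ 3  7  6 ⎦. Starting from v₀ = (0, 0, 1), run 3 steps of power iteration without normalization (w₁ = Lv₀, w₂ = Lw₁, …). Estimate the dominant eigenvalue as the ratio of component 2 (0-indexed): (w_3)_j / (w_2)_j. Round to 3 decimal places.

λ ≈ 8.093

w1 = Lv₀ = (4·0 + 2·0 + 0·1; 3·0 + 6·0 + 1·1; 3·0 + 7·0 + 6·1) = (0, 1, 6)
w2 = Lw1 = (4·0 + 2·1 + 0·6; 3·0 + 6·1 + 1·6; 3·0 + 7·1 + 6·6) = (2, 12, 43)
w3 = Lw2 = (32, 121, 348)
Ratio at component: 348 / 43 = 8.093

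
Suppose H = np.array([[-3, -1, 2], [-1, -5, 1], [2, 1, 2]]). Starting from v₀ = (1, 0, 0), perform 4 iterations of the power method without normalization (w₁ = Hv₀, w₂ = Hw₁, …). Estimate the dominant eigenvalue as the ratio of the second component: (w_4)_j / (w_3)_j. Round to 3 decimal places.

-6.343

w1 = Hv₀ = ((-3)·1 + (-1)·0 + 2·0; (-1)·1 + (-5)·0 + 1·0; 2·1 + 1·0 + 2·0) = (-3, -1, 2)
w2 = Hw1 = ((-3)·(-3) + (-1)·(-1) + 2·2; (-1)·(-3) + (-5)·(-1) + 1·2; 2·(-3) + 1·(-1) + 2·2) = (14, 10, -3)
w3 = Hw2 = (-58, -67, 32)
w4 = Hw3 = (305, 425, -119)
Ratio at component: 425 / -67 = -6.343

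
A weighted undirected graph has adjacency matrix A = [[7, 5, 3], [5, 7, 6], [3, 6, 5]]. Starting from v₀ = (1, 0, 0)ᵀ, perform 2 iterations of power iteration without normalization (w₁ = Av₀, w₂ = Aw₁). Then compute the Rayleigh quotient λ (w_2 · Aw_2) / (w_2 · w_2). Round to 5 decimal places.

w1 = Av₀ = (7, 5, 3)
w2 = Aw1 = (83, 88, 66)
Aw2 = (1219, 1427, 1107)
w2·Aw2 = 83·1219 + 88·1427 + 66·1107 = 299815; w2·w2 = 83·83 + 88·88 + 66·66 = 18989
λ ≈ 299815/18989 = 15.78888

15.78888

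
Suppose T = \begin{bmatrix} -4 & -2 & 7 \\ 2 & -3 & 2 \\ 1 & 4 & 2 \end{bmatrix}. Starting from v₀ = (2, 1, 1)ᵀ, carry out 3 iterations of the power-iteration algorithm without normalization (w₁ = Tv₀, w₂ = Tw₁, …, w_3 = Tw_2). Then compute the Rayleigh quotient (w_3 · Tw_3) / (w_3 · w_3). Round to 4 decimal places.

-0.7014

w1 = Tv₀ = ((-4)·2 + (-2)·1 + 7·1; 2·2 + (-3)·1 + 2·1; 1·2 + 4·1 + 2·1) = (-3, 3, 8)
w2 = Tw1 = ((-4)·(-3) + (-2)·3 + 7·8; 2·(-3) + (-3)·3 + 2·8; 1·(-3) + 4·3 + 2·8) = (62, 1, 25)
w3 = Tw2 = (-75, 171, 116)
Tw3 = (770, -431, 841)
w3·Tw3 = (-75)·770 + 171·(-431) + 116·841 = -33895; w3·w3 = (-75)·(-75) + 171·171 + 116·116 = 48322
λ ≈ -33895/48322 = -0.7014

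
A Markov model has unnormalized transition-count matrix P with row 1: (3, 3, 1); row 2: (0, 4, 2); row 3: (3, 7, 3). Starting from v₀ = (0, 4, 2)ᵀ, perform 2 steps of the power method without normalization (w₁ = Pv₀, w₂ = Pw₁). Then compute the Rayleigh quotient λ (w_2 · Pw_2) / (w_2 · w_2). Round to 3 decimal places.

w1 = Pv₀ = (3·0 + 3·4 + 1·2; 0·0 + 4·4 + 2·2; 3·0 + 7·4 + 3·2) = (14, 20, 34)
w2 = Pw1 = (3·14 + 3·20 + 1·34; 0·14 + 4·20 + 2·34; 3·14 + 7·20 + 3·34) = (136, 148, 284)
Pw2 = (1136, 1160, 2296)
w2·Pw2 = 136·1136 + 148·1160 + 284·2296 = 978240; w2·w2 = 136·136 + 148·148 + 284·284 = 121056
λ ≈ 978240/121056 = 8.081

8.081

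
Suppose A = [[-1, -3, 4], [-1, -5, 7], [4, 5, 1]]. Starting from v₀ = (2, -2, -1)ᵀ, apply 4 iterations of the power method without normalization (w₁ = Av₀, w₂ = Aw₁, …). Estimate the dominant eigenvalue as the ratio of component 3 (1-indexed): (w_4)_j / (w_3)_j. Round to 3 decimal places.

w1 = Av₀ = ((-1)·2 + (-3)·(-2) + 4·(-1); (-1)·2 + (-5)·(-2) + 7·(-1); 4·2 + 5·(-2) + 1·(-1)) = (0, 1, -3)
w2 = Aw1 = ((-1)·0 + (-3)·1 + 4·(-3); (-1)·0 + (-5)·1 + 7·(-3); 4·0 + 5·1 + 1·(-3)) = (-15, -26, 2)
w3 = Aw2 = (101, 159, -188)
w4 = Aw3 = (-1330, -2212, 1011)
Ratio at component: 1011 / -188 = -5.378

λ ≈ -5.378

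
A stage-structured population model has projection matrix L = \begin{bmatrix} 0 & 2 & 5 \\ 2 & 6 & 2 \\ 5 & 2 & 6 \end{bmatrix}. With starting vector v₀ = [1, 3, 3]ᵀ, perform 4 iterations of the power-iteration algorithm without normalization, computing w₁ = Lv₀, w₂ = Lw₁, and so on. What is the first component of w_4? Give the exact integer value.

22599

w1 = Lv₀ = (0·1 + 2·3 + 5·3; 2·1 + 6·3 + 2·3; 5·1 + 2·3 + 6·3) = (21, 26, 29)
w2 = Lw1 = (0·21 + 2·26 + 5·29; 2·21 + 6·26 + 2·29; 5·21 + 2·26 + 6·29) = (197, 256, 331)
w3 = Lw2 = (2167, 2592, 3483)
w4 = Lw3 = (22599, 26852, 36917)
The requested component of w4 is 22599.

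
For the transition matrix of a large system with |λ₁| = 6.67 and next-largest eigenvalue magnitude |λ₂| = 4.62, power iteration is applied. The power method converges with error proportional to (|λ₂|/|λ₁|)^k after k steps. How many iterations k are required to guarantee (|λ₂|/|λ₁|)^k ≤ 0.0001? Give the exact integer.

|λ₂/λ₁| = 4.62/6.67 = 0.69265
Need k ≥ ln(0.0001) / ln(0.69265) = -9.2103 / -0.3672 ≈ 25.081
Smallest integer k satisfying the bound: 26

26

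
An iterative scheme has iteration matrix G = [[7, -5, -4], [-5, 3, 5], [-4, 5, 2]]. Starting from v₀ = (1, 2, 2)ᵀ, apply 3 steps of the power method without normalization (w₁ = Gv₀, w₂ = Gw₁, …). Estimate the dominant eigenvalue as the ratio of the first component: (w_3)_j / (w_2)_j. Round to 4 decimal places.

λ ≈ 13.7791

w1 = Gv₀ = (-11, 11, 10)
w2 = Gw1 = (-172, 138, 119)
w3 = Gw2 = (-2370, 1869, 1616)
Ratio at component: -2370 / -172 = 13.7791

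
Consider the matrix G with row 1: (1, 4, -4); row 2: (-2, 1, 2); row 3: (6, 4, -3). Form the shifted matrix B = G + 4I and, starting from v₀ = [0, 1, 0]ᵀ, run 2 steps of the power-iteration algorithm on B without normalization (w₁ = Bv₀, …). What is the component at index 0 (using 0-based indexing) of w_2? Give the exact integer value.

24

B = G + 4I has rows (5, 4, -4); (-2, 5, 2); (6, 4, 1)
w1 = Bv₀ = (5·0 + 4·1 + (-4)·0; (-2)·0 + 5·1 + 2·0; 6·0 + 4·1 + 1·0) = (4, 5, 4)
w2 = Bw1 = (5·4 + 4·5 + (-4)·4; (-2)·4 + 5·5 + 2·4; 6·4 + 4·5 + 1·4) = (24, 25, 48)
Requested component of w2: 24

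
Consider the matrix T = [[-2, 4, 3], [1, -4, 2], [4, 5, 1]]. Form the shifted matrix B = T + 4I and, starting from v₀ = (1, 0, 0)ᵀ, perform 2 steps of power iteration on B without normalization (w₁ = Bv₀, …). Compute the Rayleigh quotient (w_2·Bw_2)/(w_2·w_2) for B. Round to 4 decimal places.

8.9207

B = T + 4I has rows (2, 4, 3); (1, 0, 2); (4, 5, 5)
w1 = Bv₀ = (2, 1, 4)
w2 = Bw1 = (20, 10, 33)
Bw2 = (179, 86, 295)
w2·Bw2 = 14175; w2·w2 = 1589; μ ≈ 14175/1589 = 8.9207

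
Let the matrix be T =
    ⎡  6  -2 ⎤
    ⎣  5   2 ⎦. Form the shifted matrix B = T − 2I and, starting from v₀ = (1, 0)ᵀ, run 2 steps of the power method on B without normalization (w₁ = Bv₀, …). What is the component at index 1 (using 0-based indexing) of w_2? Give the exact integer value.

20

B = T − 2I has rows (4, -2); (5, 0)
w1 = Bv₀ = (4·1 + (-2)·0; 5·1 + 0·0) = (4, 5)
w2 = Bw1 = (4·4 + (-2)·5; 5·4 + 0·5) = (6, 20)
Requested component of w2: 20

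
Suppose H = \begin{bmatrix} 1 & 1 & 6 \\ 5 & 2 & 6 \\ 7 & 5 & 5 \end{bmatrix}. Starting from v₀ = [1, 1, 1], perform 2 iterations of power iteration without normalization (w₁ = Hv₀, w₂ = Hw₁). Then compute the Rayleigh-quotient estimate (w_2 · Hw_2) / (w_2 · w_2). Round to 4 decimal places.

w1 = Hv₀ = (1·1 + 1·1 + 6·1; 5·1 + 2·1 + 6·1; 7·1 + 5·1 + 5·1) = (8, 13, 17)
w2 = Hw1 = (1·8 + 1·13 + 6·17; 5·8 + 2·13 + 6·17; 7·8 + 5·13 + 5·17) = (123, 168, 206)
Hw2 = (1527, 2187, 2731)
w2·Hw2 = 123·1527 + 168·2187 + 206·2731 = 1117823; w2·w2 = 123·123 + 168·168 + 206·206 = 85789
λ ≈ 1117823/85789 = 13.0299

13.0299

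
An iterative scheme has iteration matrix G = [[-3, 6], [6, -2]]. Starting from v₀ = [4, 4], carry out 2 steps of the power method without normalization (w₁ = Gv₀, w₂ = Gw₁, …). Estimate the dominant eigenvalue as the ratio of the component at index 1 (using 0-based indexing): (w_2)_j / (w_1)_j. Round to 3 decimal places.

λ ≈ 2.500

w1 = Gv₀ = (12, 16)
w2 = Gw1 = (60, 40)
Ratio at component: 40 / 16 = 2.500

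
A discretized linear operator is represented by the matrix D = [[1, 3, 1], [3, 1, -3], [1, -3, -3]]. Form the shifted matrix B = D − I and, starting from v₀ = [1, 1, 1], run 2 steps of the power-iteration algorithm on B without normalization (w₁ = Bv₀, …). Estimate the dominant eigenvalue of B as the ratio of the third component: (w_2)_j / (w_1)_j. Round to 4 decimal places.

μ ≈ -4.6667

B = D − I has rows (0, 3, 1); (3, 0, -3); (1, -3, -4)
w1 = Bv₀ = (4, 0, -6)
w2 = Bw1 = (-6, 30, 28)
Ratio: 28/-6 = -4.6667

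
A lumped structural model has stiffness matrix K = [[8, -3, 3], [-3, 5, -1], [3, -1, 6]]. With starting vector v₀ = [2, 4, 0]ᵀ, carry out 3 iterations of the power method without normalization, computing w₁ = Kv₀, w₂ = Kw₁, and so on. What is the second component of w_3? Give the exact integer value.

282

w1 = Kv₀ = (4, 14, 2)
w2 = Kw1 = (-4, 56, 10)
w3 = Kw2 = (-170, 282, -8)
The requested component of w3 is 282.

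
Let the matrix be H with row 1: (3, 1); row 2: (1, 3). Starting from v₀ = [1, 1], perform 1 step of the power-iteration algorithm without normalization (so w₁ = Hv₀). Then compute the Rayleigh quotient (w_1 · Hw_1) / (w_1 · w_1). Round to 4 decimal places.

λ ≈ 4.0000

w1 = Hv₀ = (3·1 + 1·1; 1·1 + 3·1) = (4, 4)
Hw1 = (16, 16)
w1·Hw1 = 4·16 + 4·16 = 128; w1·w1 = 4·4 + 4·4 = 32
λ ≈ 128/32 = 4.0000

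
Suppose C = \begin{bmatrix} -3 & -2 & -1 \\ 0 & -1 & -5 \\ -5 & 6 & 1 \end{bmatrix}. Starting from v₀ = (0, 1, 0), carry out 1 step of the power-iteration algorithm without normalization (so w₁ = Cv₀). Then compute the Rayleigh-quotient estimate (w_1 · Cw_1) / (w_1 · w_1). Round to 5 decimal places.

w1 = Cv₀ = ((-3)·0 + (-2)·1 + (-1)·0; 0·0 + (-1)·1 + (-5)·0; (-5)·0 + 6·1 + 1·0) = (-2, -1, 6)
Cw1 = (2, -29, 10)
w1·Cw1 = (-2)·2 + (-1)·(-29) + 6·10 = 85; w1·w1 = (-2)·(-2) + (-1)·(-1) + 6·6 = 41
λ ≈ 85/41 = 2.07317

λ ≈ 2.07317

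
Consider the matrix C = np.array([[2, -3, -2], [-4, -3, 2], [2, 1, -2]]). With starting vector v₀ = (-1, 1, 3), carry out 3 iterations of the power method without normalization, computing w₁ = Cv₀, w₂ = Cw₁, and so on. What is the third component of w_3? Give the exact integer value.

-47

w1 = Cv₀ = (2·(-1) + (-3)·1 + (-2)·3; (-4)·(-1) + (-3)·1 + 2·3; 2·(-1) + 1·1 + (-2)·3) = (-11, 7, -7)
w2 = Cw1 = (2·(-11) + (-3)·7 + (-2)·(-7); (-4)·(-11) + (-3)·7 + 2·(-7); 2·(-11) + 1·7 + (-2)·(-7)) = (-29, 9, -1)
w3 = Cw2 = (-83, 87, -47)
The requested component of w3 is -47.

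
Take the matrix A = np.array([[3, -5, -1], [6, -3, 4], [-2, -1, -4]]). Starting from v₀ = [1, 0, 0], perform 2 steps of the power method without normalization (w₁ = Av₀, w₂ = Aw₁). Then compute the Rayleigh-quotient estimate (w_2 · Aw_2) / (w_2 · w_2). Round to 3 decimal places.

w1 = Av₀ = (3·1 + (-5)·0 + (-1)·0; 6·1 + (-3)·0 + 4·0; (-2)·1 + (-1)·0 + (-4)·0) = (3, 6, -2)
w2 = Aw1 = (3·3 + (-5)·6 + (-1)·(-2); 6·3 + (-3)·6 + 4·(-2); (-2)·3 + (-1)·6 + (-4)·(-2)) = (-19, -8, -4)
Aw2 = (-13, -106, 62)
w2·Aw2 = (-19)·(-13) + (-8)·(-106) + (-4)·62 = 847; w2·w2 = (-19)·(-19) + (-8)·(-8) + (-4)·(-4) = 441
λ ≈ 847/441 = 1.921

1.921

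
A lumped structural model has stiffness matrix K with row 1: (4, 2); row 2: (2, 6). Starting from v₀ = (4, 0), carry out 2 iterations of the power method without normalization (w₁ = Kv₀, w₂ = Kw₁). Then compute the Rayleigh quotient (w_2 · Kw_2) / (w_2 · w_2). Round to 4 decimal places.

w1 = Kv₀ = (4·4 + 2·0; 2·4 + 6·0) = (16, 8)
w2 = Kw1 = (4·16 + 2·8; 2·16 + 6·8) = (80, 80)
Kw2 = (480, 640)
w2·Kw2 = 80·480 + 80·640 = 89600; w2·w2 = 80·80 + 80·80 = 12800
λ ≈ 89600/12800 = 7.0000

λ ≈ 7.0000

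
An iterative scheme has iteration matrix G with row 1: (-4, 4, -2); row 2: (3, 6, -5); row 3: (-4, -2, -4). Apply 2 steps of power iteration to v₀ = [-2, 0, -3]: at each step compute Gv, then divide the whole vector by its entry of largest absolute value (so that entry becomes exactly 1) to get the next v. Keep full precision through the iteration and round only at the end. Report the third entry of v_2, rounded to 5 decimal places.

Gv0 = (14.000000, 9.000000, 20.000000); divide by 20.000000 → v1 = (0.700000, 0.450000, 1.000000)
Gv1 = (-3.000000, -0.200000, -7.700000); divide by -7.700000 → v2 = (0.389610, 0.025974, 1.000000)
Requested entry of v2: -154/-154 = 1.00000

1.00000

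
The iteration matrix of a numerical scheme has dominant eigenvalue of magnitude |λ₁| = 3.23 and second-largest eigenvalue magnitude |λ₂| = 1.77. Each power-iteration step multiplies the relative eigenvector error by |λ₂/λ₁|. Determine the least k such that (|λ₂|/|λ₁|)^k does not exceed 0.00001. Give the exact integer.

|λ₂/λ₁| = 1.77/3.23 = 0.54799
Need k ≥ ln(0.00001) / ln(0.54799) = -11.5129 / -0.6015 ≈ 19.140
Smallest integer k satisfying the bound: 20

20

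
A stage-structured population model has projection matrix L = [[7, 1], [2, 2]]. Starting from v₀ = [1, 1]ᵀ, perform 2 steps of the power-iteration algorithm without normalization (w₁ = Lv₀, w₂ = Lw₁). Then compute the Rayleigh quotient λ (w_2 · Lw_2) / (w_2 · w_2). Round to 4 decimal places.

7.3448

w1 = Lv₀ = (7·1 + 1·1; 2·1 + 2·1) = (8, 4)
w2 = Lw1 = (7·8 + 1·4; 2·8 + 2·4) = (60, 24)
Lw2 = (444, 168)
w2·Lw2 = 60·444 + 24·168 = 30672; w2·w2 = 60·60 + 24·24 = 4176
λ ≈ 30672/4176 = 7.3448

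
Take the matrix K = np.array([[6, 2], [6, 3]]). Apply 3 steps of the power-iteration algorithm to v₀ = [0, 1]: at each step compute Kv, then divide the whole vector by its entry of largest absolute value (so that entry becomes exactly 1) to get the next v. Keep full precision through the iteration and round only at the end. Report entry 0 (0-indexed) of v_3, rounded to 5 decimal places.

0.87719

Kv0 = (2.000000, 3.000000); divide by 3.000000 → v1 = (0.666667, 1.000000)
Kv1 = (6.000000, 7.000000); divide by 7.000000 → v2 = (0.857143, 1.000000)
Kv2 = (7.142857, 8.142857); divide by 8.142857 → v3 = (0.877193, 1.000000)
Requested entry of v3: 150/171 = 0.87719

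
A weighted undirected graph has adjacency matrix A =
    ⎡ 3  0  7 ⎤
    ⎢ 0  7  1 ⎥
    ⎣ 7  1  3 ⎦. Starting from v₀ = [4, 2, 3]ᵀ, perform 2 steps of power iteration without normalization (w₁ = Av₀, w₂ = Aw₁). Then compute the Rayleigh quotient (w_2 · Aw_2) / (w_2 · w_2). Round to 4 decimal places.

λ ≈ 10.1352

w1 = Av₀ = (33, 17, 39)
w2 = Aw1 = (372, 158, 365)
Aw2 = (3671, 1471, 3857)
w2·Aw2 = 372·3671 + 158·1471 + 365·3857 = 3005835; w2·w2 = 372·372 + 158·158 + 365·365 = 296573
λ ≈ 3005835/296573 = 10.1352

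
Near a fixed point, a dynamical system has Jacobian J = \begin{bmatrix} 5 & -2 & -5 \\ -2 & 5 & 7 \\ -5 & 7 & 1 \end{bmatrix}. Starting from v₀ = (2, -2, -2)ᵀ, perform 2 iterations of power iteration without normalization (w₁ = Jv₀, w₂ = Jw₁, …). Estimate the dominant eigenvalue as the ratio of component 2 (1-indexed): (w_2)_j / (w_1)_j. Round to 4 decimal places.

w1 = Jv₀ = (24, -28, -26)
w2 = Jw1 = (306, -370, -342)
Ratio at component: -370 / -28 = 13.2143

13.2143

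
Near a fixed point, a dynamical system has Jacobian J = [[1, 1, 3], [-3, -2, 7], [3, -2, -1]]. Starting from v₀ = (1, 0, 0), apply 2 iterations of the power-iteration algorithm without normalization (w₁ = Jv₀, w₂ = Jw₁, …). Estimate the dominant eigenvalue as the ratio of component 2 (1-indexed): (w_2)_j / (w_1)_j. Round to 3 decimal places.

w1 = Jv₀ = (1·1 + 1·0 + 3·0; (-3)·1 + (-2)·0 + 7·0; 3·1 + (-2)·0 + (-1)·0) = (1, -3, 3)
w2 = Jw1 = (1·1 + 1·(-3) + 3·3; (-3)·1 + (-2)·(-3) + 7·3; 3·1 + (-2)·(-3) + (-1)·3) = (7, 24, 6)
Ratio at component: 24 / -3 = -8.000

-8.000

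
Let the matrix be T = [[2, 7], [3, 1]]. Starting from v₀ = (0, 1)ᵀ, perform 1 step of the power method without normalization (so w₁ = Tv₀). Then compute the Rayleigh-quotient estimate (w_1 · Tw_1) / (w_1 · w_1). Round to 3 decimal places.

λ ≈ 3.380

w1 = Tv₀ = (7, 1)
Tw1 = (21, 22)
w1·Tw1 = 7·21 + 1·22 = 169; w1·w1 = 7·7 + 1·1 = 50
λ ≈ 169/50 = 3.380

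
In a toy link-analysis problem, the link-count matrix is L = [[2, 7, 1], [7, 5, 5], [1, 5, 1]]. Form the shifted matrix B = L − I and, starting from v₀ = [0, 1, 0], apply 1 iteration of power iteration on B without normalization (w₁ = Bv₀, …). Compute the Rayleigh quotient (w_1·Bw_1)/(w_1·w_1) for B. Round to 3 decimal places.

μ ≈ 8.611

B = L − I has rows (1, 7, 1); (7, 4, 5); (1, 5, 0)
w1 = Bv₀ = (7, 4, 5)
Bw1 = (40, 90, 27)
w1·Bw1 = 775; w1·w1 = 90; μ ≈ 775/90 = 8.611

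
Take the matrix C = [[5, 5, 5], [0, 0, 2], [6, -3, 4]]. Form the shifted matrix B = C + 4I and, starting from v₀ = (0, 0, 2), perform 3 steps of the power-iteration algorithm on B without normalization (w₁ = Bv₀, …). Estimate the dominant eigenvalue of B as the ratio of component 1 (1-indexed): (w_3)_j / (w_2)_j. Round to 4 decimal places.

μ ≈ 14.8947

B = C + 4I has rows (9, 5, 5); (0, 4, 2); (6, -3, 8)
w1 = Bv₀ = (10, 4, 16)
w2 = Bw1 = (190, 48, 176)
w3 = Bw2 = (2830, 544, 2404)
Ratio: 2830/190 = 14.8947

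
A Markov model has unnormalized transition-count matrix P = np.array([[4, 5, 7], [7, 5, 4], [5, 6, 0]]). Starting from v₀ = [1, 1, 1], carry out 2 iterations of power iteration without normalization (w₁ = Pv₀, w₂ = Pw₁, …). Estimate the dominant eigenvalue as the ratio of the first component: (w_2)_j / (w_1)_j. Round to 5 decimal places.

13.81250

w1 = Pv₀ = (4·1 + 5·1 + 7·1; 7·1 + 5·1 + 4·1; 5·1 + 6·1 + 0·1) = (16, 16, 11)
w2 = Pw1 = (4·16 + 5·16 + 7·11; 7·16 + 5·16 + 4·11; 5·16 + 6·16 + 0·11) = (221, 236, 176)
Ratio at component: 221 / 16 = 13.81250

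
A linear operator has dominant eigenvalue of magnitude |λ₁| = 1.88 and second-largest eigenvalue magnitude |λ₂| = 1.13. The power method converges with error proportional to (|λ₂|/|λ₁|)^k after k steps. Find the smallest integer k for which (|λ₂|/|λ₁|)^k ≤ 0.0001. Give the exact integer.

|λ₂/λ₁| = 1.13/1.88 = 0.60106
Need k ≥ ln(0.0001) / ln(0.60106) = -9.2103 / -0.5091 ≈ 18.093
Smallest integer k satisfying the bound: 19

19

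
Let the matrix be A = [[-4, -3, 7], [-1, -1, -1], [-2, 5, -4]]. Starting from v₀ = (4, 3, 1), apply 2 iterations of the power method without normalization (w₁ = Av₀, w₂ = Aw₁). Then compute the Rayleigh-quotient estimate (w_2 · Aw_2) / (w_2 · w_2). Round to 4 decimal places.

-5.3824

w1 = Av₀ = (-18, -8, 3)
w2 = Aw1 = (117, 23, -16)
Aw2 = (-649, -124, -55)
w2·Aw2 = 117·(-649) + 23·(-124) + (-16)·(-55) = -77905; w2·w2 = 117·117 + 23·23 + (-16)·(-16) = 14474
λ ≈ -77905/14474 = -5.3824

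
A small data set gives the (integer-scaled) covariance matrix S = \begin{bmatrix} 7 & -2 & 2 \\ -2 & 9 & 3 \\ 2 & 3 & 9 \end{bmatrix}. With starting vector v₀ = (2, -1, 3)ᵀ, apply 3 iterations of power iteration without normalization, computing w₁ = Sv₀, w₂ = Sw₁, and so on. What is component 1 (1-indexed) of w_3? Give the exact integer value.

w1 = Sv₀ = (22, -4, 28)
w2 = Sw1 = (218, 4, 284)
w3 = Sw2 = (2086, 452, 3004)
The requested component of w3 is 2086.

2086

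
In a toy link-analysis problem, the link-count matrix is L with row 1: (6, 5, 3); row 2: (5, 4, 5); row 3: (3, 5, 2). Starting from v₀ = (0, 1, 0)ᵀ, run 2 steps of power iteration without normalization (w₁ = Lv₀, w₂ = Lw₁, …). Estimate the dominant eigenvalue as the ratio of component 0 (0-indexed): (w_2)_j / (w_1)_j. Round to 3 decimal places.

w1 = Lv₀ = (6·0 + 5·1 + 3·0; 5·0 + 4·1 + 5·0; 3·0 + 5·1 + 2·0) = (5, 4, 5)
w2 = Lw1 = (6·5 + 5·4 + 3·5; 5·5 + 4·4 + 5·5; 3·5 + 5·4 + 2·5) = (65, 66, 45)
Ratio at component: 65 / 5 = 13.000

λ ≈ 13.000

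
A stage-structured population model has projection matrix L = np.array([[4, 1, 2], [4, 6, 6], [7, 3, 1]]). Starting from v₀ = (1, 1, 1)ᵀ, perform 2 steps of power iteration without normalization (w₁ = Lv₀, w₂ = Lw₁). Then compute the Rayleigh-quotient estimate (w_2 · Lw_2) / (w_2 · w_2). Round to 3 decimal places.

w1 = Lv₀ = (7, 16, 11)
w2 = Lw1 = (66, 190, 108)
Lw2 = (670, 2052, 1140)
w2·Lw2 = 66·670 + 190·2052 + 108·1140 = 557220; w2·w2 = 66·66 + 190·190 + 108·108 = 52120
λ ≈ 557220/52120 = 10.691

λ ≈ 10.691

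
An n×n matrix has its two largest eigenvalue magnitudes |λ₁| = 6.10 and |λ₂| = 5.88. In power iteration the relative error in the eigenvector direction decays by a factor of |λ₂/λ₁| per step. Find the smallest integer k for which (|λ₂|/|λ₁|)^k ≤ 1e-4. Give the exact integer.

|λ₂/λ₁| = 5.88/6.10 = 0.96393
Need k ≥ ln(1e-4) / ln(0.96393) = -9.2103 / -0.0367 ≈ 250.744
Smallest integer k satisfying the bound: 251

251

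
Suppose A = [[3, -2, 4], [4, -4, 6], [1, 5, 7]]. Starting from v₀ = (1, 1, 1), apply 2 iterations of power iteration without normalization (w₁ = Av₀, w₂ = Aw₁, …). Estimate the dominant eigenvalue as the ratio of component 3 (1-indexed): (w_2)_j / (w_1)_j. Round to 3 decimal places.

w1 = Av₀ = (5, 6, 13)
w2 = Aw1 = (55, 74, 126)
Ratio at component: 126 / 13 = 9.692

λ ≈ 9.692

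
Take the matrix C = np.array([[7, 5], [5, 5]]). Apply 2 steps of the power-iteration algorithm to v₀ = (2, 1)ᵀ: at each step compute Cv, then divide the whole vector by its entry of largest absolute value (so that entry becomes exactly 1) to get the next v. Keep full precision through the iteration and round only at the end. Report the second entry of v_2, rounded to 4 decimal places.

Cv0 = (19.00000, 15.00000); divide by 19.00000 → v1 = (1.00000, 0.78947)
Cv1 = (10.94737, 8.94737); divide by 10.94737 → v2 = (1.00000, 0.81731)
Requested entry of v2: 170/208 = 0.8173

0.8173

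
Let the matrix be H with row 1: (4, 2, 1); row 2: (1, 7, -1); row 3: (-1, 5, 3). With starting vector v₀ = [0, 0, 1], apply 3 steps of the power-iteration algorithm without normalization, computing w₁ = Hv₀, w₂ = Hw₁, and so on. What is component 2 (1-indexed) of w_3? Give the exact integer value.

-61

w1 = Hv₀ = (4·0 + 2·0 + 1·1; 1·0 + 7·0 + (-1)·1; (-1)·0 + 5·0 + 3·1) = (1, -1, 3)
w2 = Hw1 = (4·1 + 2·(-1) + 1·3; 1·1 + 7·(-1) + (-1)·3; (-1)·1 + 5·(-1) + 3·3) = (5, -9, 3)
w3 = Hw2 = (5, -61, -41)
The requested component of w3 is -61.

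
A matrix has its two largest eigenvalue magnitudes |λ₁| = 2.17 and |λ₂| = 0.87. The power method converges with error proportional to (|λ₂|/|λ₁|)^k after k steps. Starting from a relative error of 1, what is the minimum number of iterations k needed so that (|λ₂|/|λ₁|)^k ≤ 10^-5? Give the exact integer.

|λ₂/λ₁| = 0.87/2.17 = 0.40092
Need k ≥ ln(10^-5) / ln(0.40092) = -11.5129 / -0.9140 ≈ 12.596
Smallest integer k satisfying the bound: 13

13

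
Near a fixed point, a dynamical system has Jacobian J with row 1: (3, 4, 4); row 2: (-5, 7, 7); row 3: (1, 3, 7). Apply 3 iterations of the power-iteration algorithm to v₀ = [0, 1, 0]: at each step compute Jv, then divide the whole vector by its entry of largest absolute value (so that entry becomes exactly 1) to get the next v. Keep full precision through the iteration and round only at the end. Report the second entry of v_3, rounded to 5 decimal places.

Jv0 = (4.000000, 7.000000, 3.000000); divide by 7.000000 → v1 = (0.571429, 1.000000, 0.428571)
Jv1 = (7.428571, 7.142857, 6.571429); divide by 7.428571 → v2 = (1.000000, 0.961538, 0.884615)
Jv2 = (10.384615, 7.923077, 10.076923); divide by 10.384615 → v3 = (1.000000, 0.762963, 0.970370)
Requested entry of v3: 412/540 = 0.76296

0.76296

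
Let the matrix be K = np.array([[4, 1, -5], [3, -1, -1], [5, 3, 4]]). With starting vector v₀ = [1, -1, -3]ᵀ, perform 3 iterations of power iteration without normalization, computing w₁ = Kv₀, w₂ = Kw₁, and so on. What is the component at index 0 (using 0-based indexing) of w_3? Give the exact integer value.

218

w1 = Kv₀ = (4·1 + 1·(-1) + (-5)·(-3); 3·1 + (-1)·(-1) + (-1)·(-3); 5·1 + 3·(-1) + 4·(-3)) = (18, 7, -10)
w2 = Kw1 = (4·18 + 1·7 + (-5)·(-10); 3·18 + (-1)·7 + (-1)·(-10); 5·18 + 3·7 + 4·(-10)) = (129, 57, 71)
w3 = Kw2 = (218, 259, 1100)
The requested component of w3 is 218.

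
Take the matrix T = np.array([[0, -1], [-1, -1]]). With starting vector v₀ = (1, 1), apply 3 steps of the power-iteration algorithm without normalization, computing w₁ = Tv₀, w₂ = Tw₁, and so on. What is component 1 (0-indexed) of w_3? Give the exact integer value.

-5

w1 = Tv₀ = (-1, -2)
w2 = Tw1 = (2, 3)
w3 = Tw2 = (-3, -5)
The requested component of w3 is -5.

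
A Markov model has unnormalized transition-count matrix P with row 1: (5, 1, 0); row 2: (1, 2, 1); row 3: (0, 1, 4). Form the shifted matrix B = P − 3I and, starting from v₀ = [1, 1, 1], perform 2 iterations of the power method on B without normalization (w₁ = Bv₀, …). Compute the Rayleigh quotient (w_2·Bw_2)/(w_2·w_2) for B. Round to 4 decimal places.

B = P − 3I has rows (2, 1, 0); (1, -1, 1); (0, 1, 1)
w1 = Bv₀ = (3, 1, 2)
w2 = Bw1 = (7, 4, 3)
Bw2 = (18, 6, 7)
w2·Bw2 = 171; w2·w2 = 74; μ ≈ 171/74 = 2.3108

2.3108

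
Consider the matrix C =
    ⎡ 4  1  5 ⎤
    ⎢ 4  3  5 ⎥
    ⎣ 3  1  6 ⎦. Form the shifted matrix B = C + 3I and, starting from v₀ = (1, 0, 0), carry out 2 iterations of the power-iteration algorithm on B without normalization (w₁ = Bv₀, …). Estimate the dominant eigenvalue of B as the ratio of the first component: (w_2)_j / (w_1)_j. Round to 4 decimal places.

B = C + 3I has rows (7, 1, 5); (4, 6, 5); (3, 1, 9)
w1 = Bv₀ = (7·1 + 1·0 + 5·0; 4·1 + 6·0 + 5·0; 3·1 + 1·0 + 9·0) = (7, 4, 3)
w2 = Bw1 = (7·7 + 1·4 + 5·3; 4·7 + 6·4 + 5·3; 3·7 + 1·4 + 9·3) = (68, 67, 52)
Ratio: 68/7 = 9.7143

9.7143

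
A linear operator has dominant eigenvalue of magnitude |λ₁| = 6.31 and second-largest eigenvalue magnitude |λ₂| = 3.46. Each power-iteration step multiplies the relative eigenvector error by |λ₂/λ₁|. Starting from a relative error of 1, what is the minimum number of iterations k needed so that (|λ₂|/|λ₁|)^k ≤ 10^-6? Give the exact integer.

|λ₂/λ₁| = 3.46/6.31 = 0.54834
Need k ≥ ln(10^-6) / ln(0.54834) = -13.8155 / -0.6009 ≈ 22.993
Smallest integer k satisfying the bound: 23

23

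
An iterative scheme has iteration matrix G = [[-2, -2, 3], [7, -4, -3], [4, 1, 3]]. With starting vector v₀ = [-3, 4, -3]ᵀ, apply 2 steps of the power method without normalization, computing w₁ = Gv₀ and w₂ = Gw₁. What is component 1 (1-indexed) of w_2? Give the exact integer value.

w1 = Gv₀ = ((-2)·(-3) + (-2)·4 + 3·(-3); 7·(-3) + (-4)·4 + (-3)·(-3); 4·(-3) + 1·4 + 3·(-3)) = (-11, -28, -17)
w2 = Gw1 = ((-2)·(-11) + (-2)·(-28) + 3·(-17); 7·(-11) + (-4)·(-28) + (-3)·(-17); 4·(-11) + 1·(-28) + 3·(-17)) = (27, 86, -123)
The requested component of w2 is 27.

27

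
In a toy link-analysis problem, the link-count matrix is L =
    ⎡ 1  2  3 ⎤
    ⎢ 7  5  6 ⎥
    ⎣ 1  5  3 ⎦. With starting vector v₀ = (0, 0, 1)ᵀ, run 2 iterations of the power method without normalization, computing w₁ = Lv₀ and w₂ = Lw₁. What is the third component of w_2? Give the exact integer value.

w1 = Lv₀ = (1·0 + 2·0 + 3·1; 7·0 + 5·0 + 6·1; 1·0 + 5·0 + 3·1) = (3, 6, 3)
w2 = Lw1 = (1·3 + 2·6 + 3·3; 7·3 + 5·6 + 6·3; 1·3 + 5·6 + 3·3) = (24, 69, 42)
The requested component of w2 is 42.

42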